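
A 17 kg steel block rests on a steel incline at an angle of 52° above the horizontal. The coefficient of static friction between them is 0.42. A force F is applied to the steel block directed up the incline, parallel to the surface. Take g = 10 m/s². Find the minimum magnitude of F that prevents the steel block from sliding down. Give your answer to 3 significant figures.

90.0 N

The normal force is N = mg cos 52° = 104.662 N. With F at its minimum the steel block is on the verge of sliding down, so static friction is at its maximum μ_s N = 0.42 × 104.662 = 43.958 N and acts up the slope.
Equilibrium along the incline: F + μ_s N = mg sin 52°, so F = 133.962 − 43.958 = 90.004 N.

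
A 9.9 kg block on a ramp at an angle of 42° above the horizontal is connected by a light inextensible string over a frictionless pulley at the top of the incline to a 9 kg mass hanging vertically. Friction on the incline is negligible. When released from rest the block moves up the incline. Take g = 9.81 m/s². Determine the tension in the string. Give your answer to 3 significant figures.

For the block on the incline: the weight component along the slope is m₁g sin 42° = 9.9 × 9.81 × 0.6691 = 64.982 N and the normal force is N = m₁g cos 42° = 72.173 N.
Newton's second law for the block (up-slope positive): T − 64.982 = 9.9 a. For the hanging mass (downward positive): 9 × 9.81 − T = 9 a.
Adding the two equations eliminates T: 23.308 = 18.9 a, so a = 1.2332 m/s².
Then from the hanging mass's equation, T = 9 × (9.81 − 1.2332) = 77.191 N.

77.2 N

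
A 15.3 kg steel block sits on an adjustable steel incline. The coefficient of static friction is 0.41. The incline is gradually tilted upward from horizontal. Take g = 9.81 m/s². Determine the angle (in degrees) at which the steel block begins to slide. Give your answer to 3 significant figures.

22.3°

At the threshold of sliding, static friction is at its maximum μ_s N and exactly balances the weight component along the incline: mg sin θ = μ_s mg cos θ.
Hence tan θ = μ_s = 0.41, so θ = arctan(0.41) = 22.2936°.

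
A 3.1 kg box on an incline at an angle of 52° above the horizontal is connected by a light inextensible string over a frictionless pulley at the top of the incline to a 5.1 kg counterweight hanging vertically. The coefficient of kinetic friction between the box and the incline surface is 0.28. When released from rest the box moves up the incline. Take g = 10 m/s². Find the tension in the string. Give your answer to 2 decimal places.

37.80 N

For the box on the incline: the weight component along the slope is m₁g sin 52° = 3.1 × 10 × 0.7880 = 24.428 N and the normal force is N = m₁g cos 52° = 19.086 N.
Kinetic friction opposes the box's motion up the incline: f = μN = 0.28 × 19.086 = 5.344 N acting down the slope.
Newton's second law for the box (up-slope positive): T − 24.428 − 5.344 = 3.1 a. For the hanging counterweight (downward positive): 5.1 × 10 − T = 5.1 a.
Adding the two equations eliminates T: 21.228 = 8.2 a, so a = 2.5888 m/s².
Then from the hanging counterweight's equation, T = 5.1 × (10 − 2.5888) = 37.797 N.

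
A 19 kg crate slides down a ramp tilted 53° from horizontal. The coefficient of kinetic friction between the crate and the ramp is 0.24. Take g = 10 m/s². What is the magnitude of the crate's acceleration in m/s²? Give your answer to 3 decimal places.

6.542 m/s²

Resolving the weight along the incline: the component pulling the crate down the slope is mg sin 53° = 19 × 10 × 0.7986 = 151.734 N, and the normal force is N = mg cos 53° = 19 × 10 × 0.6018 = 114.342 N.
Kinetic friction acts up the slope with magnitude f = μN = 0.24 × 114.342 = 27.442 N.
Net force along the incline is 151.734 − 27.442 = 124.292 N, so a = 124.292 / 19 = 6.5417 m/s².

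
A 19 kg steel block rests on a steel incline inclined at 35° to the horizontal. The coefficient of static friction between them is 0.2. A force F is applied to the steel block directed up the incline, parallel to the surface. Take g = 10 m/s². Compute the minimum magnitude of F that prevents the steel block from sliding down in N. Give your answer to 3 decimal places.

The normal force is N = mg cos 35° = 155.639 N. With F at its minimum the steel block is on the verge of sliding down, so static friction is at its maximum μ_s N = 0.2 × 155.639 = 31.128 N and acts up the slope.
Equilibrium along the incline: F + μ_s N = mg sin 35°, so F = 108.980 − 31.128 = 77.852 N.

77.852 N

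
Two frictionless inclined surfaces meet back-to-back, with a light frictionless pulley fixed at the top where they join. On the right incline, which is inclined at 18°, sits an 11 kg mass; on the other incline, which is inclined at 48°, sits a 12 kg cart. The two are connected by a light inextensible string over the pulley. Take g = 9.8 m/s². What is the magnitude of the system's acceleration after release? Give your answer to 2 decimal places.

2.35 m/s²

Resolve each weight along its own incline: the 11 kg mass has component 11 × 9.8 × sin 18° = 33.312 N down its slope, and the 12 kg mass has 12 × 9.8 × sin 48° = 87.394 N down its slope.
The 12 kg side's 87.394 N exceeds the other side's 33.312 N, so that mass slides down and the 11 kg mass slides up. Taking that direction as positive, Newton's second law for the whole system gives 87.394 − 33.312 = (11 + 12) a, so a = 54.082 / 23 = 2.3514 m/s².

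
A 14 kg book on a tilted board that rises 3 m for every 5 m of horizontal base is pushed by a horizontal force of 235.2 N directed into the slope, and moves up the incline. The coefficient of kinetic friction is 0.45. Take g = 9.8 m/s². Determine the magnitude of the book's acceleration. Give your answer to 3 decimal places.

The horizontal push has components F cos 30.96° = 235.2 × 0.8575 = 201.684 N up the incline and F sin 30.96° = 235.2 × 0.5145 = 121.010 N pressing into the surface.
The normal force is therefore N = mg cos 30.96° + F sin 30.96° = 117.649 + 121.010 = 238.659 N, and kinetic friction down the slope is μN = 0.45 × 238.659 = 107.397 N.
Along the incline: F cos 30.96° − mg sin 30.96° − μN = ma, so 201.684 − 70.589 − 107.397 = 14 a, giving a = 1.6927 m/s².

1.693 m/s²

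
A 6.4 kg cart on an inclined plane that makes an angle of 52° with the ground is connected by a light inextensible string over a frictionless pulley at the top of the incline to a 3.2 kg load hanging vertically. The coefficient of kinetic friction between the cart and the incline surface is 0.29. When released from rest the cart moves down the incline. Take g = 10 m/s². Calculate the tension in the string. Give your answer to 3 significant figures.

34.3 N

For the cart on the incline: the weight component along the slope is m₁g sin 52° = 6.4 × 10 × 0.7880 = 50.432 N and the normal force is N = m₁g cos 52° = 39.402 N.
Kinetic friction opposes the cart's motion down the incline: f = μN = 0.29 × 39.402 = 11.427 N acting up the slope.
Newton's second law for the cart (down-slope positive): 50.432 − 11.427 − T = 6.4 a. For the hanging load (upward positive): T − 3.2 × 10 = 3.2 a.
Adding the two equations eliminates T: 7.005 = 9.6 a, so a = 0.7297 m/s².
Then from the hanging load's equation, T = 3.2 × (10 + 0.7297) = 34.335 N.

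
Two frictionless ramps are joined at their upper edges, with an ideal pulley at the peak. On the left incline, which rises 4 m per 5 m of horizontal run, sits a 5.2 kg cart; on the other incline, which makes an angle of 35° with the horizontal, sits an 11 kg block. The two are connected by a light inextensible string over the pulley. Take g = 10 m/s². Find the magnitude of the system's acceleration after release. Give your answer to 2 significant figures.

1.9 m/s²

Resolve each weight along its own incline: the 5.2 kg mass has component 5.2 × 10 × sin 38.66° = 32.484 N down its slope, and the 11 kg mass has 11 × 10 × sin 35° = 63.093 N down its slope.
The 11 kg side's 63.093 N exceeds the other side's 32.484 N, so that mass slides down and the 5.2 kg mass slides up. Taking that direction as positive, Newton's second law for the whole system gives 63.093 − 32.484 = (5.2 + 11) a, so a = 30.609 / 16.2 = 1.8894 m/s².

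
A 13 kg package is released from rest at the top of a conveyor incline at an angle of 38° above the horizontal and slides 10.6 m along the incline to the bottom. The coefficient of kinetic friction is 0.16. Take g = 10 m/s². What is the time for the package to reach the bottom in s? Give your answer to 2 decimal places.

The weight component along the incline is mg sin 38° = 80.036 N and the normal force is N = mg cos 38° = 102.441 N.
Friction up the slope is f = μN = 0.16 × 102.441 = 16.391 N, so the net downslope force is 80.036 − 16.391 = 63.645 N and a = 63.645 / 13 = 4.8958 m/s².
Starting from rest, L = ½at², so t = √(2L/a) = √(2 × 10.6 / 4.8958) = 2.0809 s.

2.08 s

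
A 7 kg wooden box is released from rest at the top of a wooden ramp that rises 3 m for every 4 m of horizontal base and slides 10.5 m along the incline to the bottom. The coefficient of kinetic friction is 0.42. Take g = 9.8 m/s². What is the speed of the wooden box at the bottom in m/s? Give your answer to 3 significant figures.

7.37 m/s

The weight component along the incline is mg sin 36.87° = 41.160 N and the normal force is N = mg cos 36.87° = 54.880 N.
Friction up the slope is f = μN = 0.42 × 54.880 = 23.050 N, so the net downslope force is 41.160 − 23.050 = 18.110 N and a = 18.110 / 7 = 2.5871 m/s².
Starting from rest over a distance of 10.5 m, v² = 2aL = 2 × 2.5871 × 10.5 = 54.3291, so v = 7.3708 m/s.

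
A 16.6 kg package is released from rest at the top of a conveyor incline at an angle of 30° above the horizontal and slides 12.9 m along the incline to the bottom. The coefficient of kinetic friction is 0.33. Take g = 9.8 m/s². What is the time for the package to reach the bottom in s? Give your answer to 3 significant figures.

The weight component along the incline is mg sin 30° = 81.340 N and the normal force is N = mg cos 30° = 140.885 N.
Friction up the slope is f = μN = 0.33 × 140.885 = 46.492 N, so the net downslope force is 81.340 − 46.492 = 34.848 N and a = 34.848 / 16.6 = 2.0993 m/s².
Starting from rest, L = ½at², so t = √(2L/a) = √(2 × 12.9 / 2.0993) = 3.5057 s.

3.51 s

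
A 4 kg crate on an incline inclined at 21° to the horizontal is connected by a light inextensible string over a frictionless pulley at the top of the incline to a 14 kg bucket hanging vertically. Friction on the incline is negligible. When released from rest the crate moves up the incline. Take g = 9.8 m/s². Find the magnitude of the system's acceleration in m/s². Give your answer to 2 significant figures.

For the crate on the incline: the weight component along the slope is m₁g sin 21° = 4 × 9.8 × 0.3584 = 14.049 N and the normal force is N = m₁g cos 21° = 36.596 N.
Newton's second law for the crate (up-slope positive): T − 14.049 = 4 a. For the hanging bucket (downward positive): 14 × 9.8 − T = 14 a.
Adding the two equations eliminates T: 123.151 = 18 a, so a = 6.8417 m/s².

6.8 m/s²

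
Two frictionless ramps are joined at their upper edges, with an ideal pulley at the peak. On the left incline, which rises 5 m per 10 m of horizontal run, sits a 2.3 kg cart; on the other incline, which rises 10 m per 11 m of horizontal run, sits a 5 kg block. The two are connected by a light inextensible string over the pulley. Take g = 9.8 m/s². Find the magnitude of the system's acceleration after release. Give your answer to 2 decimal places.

3.13 m/s²

Resolve each weight along its own incline: the 2.3 kg mass has component 2.3 × 9.8 × sin 26.57° = 10.080 N down its slope, and the 5 kg mass has 5 × 9.8 × sin 42.27° = 32.961 N down its slope.
The 5 kg side's 32.961 N exceeds the other side's 10.080 N, so that mass slides down and the 2.3 kg mass slides up. Taking that direction as positive, Newton's second law for the whole system gives 32.961 − 10.080 = (2.3 + 5) a, so a = 22.881 / 7.3 = 3.1344 m/s².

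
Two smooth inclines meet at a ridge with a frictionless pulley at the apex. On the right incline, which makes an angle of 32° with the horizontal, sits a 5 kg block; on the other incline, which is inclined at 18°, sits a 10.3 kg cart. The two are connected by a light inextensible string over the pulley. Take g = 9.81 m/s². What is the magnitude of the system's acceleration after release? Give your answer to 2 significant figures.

Resolve each weight along its own incline: the 5 kg mass has component 5 × 9.81 × sin 32° = 25.993 N down its slope, and the 10.3 kg mass has 10.3 × 9.81 × sin 18° = 31.224 N down its slope.
The 10.3 kg side's 31.224 N exceeds the other side's 25.993 N, so that mass slides down and the 5 kg mass slides up. Taking that direction as positive, Newton's second law for the whole system gives 31.224 − 25.993 = (5 + 10.3) a, so a = 5.231 / 15.3 = 0.3419 m/s².

0.34 m/s²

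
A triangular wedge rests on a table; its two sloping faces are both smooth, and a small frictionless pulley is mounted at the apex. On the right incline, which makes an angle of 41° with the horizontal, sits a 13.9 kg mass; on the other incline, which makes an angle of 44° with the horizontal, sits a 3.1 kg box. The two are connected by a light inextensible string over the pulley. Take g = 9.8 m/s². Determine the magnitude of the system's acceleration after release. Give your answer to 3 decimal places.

4.016 m/s²

Resolve each weight along its own incline: the 13.9 kg mass has component 13.9 × 9.8 × sin 41° = 89.368 N down its slope, and the 3.1 kg mass has 3.1 × 9.8 × sin 44° = 21.104 N down its slope.
The 13.9 kg side's 89.368 N exceeds the other side's 21.104 N, so that mass slides down and the 3.1 kg mass slides up. Taking that direction as positive, Newton's second law for the whole system gives 89.368 − 21.104 = (13.9 + 3.1) a, so a = 68.264 / 17 = 4.0155 m/s².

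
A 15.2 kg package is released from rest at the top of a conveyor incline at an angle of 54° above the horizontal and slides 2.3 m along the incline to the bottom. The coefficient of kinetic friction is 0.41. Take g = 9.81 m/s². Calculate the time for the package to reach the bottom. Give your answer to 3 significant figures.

The weight component along the incline is mg sin 54° = 120.634 N and the normal force is N = mg cos 54° = 87.646 N.
Friction up the slope is f = μN = 0.41 × 87.646 = 35.935 N, so the net downslope force is 120.634 − 35.935 = 84.699 N and a = 84.699 / 15.2 = 5.5723 m/s².
Starting from rest, L = ½at², so t = √(2L/a) = √(2 × 2.3 / 5.5723) = 0.9086 s.

0.909 s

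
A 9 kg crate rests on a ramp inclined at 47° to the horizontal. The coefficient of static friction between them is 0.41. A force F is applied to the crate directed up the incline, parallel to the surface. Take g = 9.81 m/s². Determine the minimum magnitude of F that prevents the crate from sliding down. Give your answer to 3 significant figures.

The normal force is N = mg cos 47° = 60.214 N. With F at its minimum the crate is on the verge of sliding down, so static friction is at its maximum μ_s N = 0.41 × 60.214 = 24.688 N and acts up the slope.
Equilibrium along the incline: F + μ_s N = mg sin 47°, so F = 64.571 − 24.688 = 39.883 N.

39.9 N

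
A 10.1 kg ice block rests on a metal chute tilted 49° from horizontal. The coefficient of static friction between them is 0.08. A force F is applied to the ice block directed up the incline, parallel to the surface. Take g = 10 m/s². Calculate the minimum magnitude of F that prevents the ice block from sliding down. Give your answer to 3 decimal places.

70.925 N

The normal force is N = mg cos 49° = 66.262 N. With F at its minimum the ice block is on the verge of sliding down, so static friction is at its maximum μ_s N = 0.08 × 66.262 = 5.301 N and acts up the slope.
Equilibrium along the incline: F + μ_s N = mg sin 49°, so F = 76.226 − 5.301 = 70.925 N.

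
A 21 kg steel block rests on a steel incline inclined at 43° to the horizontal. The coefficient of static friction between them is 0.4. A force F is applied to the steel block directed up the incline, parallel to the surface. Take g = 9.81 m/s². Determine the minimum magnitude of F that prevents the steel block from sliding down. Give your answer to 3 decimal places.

The normal force is N = mg cos 43° = 150.666 N. With F at its minimum the steel block is on the verge of sliding down, so static friction is at its maximum μ_s N = 0.4 × 150.666 = 60.266 N and acts up the slope.
Equilibrium along the incline: F + μ_s N = mg sin 43°, so F = 140.498 − 60.266 = 80.232 N.

80.232 N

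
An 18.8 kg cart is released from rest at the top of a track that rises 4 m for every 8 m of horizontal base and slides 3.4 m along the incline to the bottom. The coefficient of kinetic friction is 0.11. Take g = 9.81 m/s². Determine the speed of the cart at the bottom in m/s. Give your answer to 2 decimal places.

The weight component along the incline is mg sin 26.57° = 82.479 N and the normal force is N = mg cos 26.57° = 164.957 N.
Friction up the slope is f = μN = 0.11 × 164.957 = 18.145 N, so the net downslope force is 82.479 − 18.145 = 64.334 N and a = 64.334 / 18.8 = 3.4220 m/s².
Starting from rest over a distance of 3.4 m, v² = 2aL = 2 × 3.4220 × 3.4 = 23.2696, so v = 4.8239 m/s.

4.82 m/s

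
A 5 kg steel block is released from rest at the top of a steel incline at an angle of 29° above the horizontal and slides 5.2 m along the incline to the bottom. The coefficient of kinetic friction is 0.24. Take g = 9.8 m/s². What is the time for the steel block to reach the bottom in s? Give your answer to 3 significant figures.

The weight component along the incline is mg sin 29° = 23.756 N and the normal force is N = mg cos 29° = 42.856 N.
Friction up the slope is f = μN = 0.24 × 42.856 = 10.285 N, so the net downslope force is 23.756 − 10.285 = 13.471 N and a = 13.471 / 5 = 2.6942 m/s².
Starting from rest, L = ½at², so t = √(2L/a) = √(2 × 5.2 / 2.6942) = 1.9647 s.

1.96 s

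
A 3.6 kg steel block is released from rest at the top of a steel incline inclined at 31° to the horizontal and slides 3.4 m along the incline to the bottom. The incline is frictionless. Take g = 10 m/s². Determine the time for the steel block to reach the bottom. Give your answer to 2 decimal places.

1.15 s

The weight component along the incline is mg sin 31° = 18.541 N and the normal force is N = mg cos 31° = 30.858 N.
With no friction, a = g sin 31° = 5.1504 m/s².
Starting from rest, L = ½at², so t = √(2L/a) = √(2 × 3.4 / 5.1504) = 1.1490 s.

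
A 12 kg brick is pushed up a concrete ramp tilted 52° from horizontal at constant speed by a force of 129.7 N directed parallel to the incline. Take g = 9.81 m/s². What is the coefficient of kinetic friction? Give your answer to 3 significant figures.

At constant speed ΣF = 0 along the incline. The applied 129.7 N acts up the slope; the weight component mg sin 52° = 92.765 N and kinetic friction μN both act down the slope.
So 129.7 = 92.765 + μ × 72.476, giving μ = (129.7 − 92.765) / 72.476 = 0.5096.

0.510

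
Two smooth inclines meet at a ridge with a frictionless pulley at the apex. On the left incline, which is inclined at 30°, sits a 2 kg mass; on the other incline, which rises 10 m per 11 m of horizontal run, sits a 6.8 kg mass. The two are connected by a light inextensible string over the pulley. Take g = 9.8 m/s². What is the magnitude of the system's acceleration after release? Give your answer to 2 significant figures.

Resolve each weight along its own incline: the 2 kg mass has component 2 × 9.8 × sin 30° = 9.800 N down its slope, and the 6.8 kg mass has 6.8 × 9.8 × sin 42.27° = 44.827 N down its slope.
The 6.8 kg side's 44.827 N exceeds the other side's 9.800 N, so that mass slides down and the 2 kg mass slides up. Taking that direction as positive, Newton's second law for the whole system gives 44.827 − 9.800 = (2 + 6.8) a, so a = 35.027 / 8.8 = 3.9803 m/s².

4.0 m/s²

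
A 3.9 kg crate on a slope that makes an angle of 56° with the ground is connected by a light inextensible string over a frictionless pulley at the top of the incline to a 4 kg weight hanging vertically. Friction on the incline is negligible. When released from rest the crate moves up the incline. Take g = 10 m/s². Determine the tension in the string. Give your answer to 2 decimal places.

36.12 N

For the crate on the incline: the weight component along the slope is m₁g sin 56° = 3.9 × 10 × 0.8290 = 32.331 N and the normal force is N = m₁g cos 56° = 21.809 N.
Newton's second law for the crate (up-slope positive): T − 32.331 = 3.9 a. For the hanging weight (downward positive): 4 × 10 − T = 4 a.
Adding the two equations eliminates T: 7.669 = 7.9 a, so a = 0.9708 m/s².
Then from the hanging weight's equation, T = 4 × (10 − 0.9708) = 36.117 N.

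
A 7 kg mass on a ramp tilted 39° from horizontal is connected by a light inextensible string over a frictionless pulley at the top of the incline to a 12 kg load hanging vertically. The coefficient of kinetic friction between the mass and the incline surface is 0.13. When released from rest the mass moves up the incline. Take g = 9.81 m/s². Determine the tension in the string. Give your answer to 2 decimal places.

For the mass on the incline: the weight component along the slope is m₁g sin 39° = 7 × 9.81 × 0.6293 = 43.214 N and the normal force is N = m₁g cos 39° = 53.367 N.
Kinetic friction opposes the mass's motion up the incline: f = μN = 0.13 × 53.367 = 6.938 N acting down the slope.
Newton's second law for the mass (up-slope positive): T − 43.214 − 6.938 = 7 a. For the hanging load (downward positive): 12 × 9.81 − T = 12 a.
Adding the two equations eliminates T: 67.568 = 19 a, so a = 3.5562 m/s².
Then from the hanging load's equation, T = 12 × (9.81 − 3.5562) = 75.046 N.

75.05 N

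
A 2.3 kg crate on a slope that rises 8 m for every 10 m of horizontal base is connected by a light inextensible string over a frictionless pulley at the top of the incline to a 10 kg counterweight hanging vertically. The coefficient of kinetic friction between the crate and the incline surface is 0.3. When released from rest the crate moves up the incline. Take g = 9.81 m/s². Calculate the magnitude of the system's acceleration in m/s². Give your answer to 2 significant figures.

For the crate on the incline: the weight component along the slope is m₁g sin 38.66° = 2.3 × 9.81 × 0.6247 = 14.095 N and the normal force is N = m₁g cos 38.66° = 17.619 N.
Kinetic friction opposes the crate's motion up the incline: f = μN = 0.3 × 17.619 = 5.286 N acting down the slope.
Newton's second law for the crate (up-slope positive): T − 14.095 − 5.286 = 2.3 a. For the hanging counterweight (downward positive): 10 × 9.81 − T = 10 a.
Adding the two equations eliminates T: 78.719 = 12.3 a, so a = 6.3999 m/s².

6.4 m/s²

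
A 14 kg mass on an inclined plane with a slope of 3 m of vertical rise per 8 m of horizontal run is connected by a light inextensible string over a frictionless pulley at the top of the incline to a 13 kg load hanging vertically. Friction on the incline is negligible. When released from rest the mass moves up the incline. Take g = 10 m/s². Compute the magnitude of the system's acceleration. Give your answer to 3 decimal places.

2.994 m/s²

For the mass on the incline: the weight component along the slope is m₁g sin 20.56° = 14 × 10 × 0.3511 = 49.154 N and the normal force is N = m₁g cos 20.56° = 131.086 N.
Newton's second law for the mass (up-slope positive): T − 49.154 = 14 a. For the hanging load (downward positive): 13 × 10 − T = 13 a.
Adding the two equations eliminates T: 80.846 = 27 a, so a = 2.9943 m/s².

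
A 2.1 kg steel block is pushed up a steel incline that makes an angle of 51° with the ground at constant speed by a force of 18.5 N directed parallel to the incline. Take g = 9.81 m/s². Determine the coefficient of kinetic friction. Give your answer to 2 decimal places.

At constant speed ΣF = 0 along the incline. The applied 18.5 N acts up the slope; the weight component mg sin 51° = 16.010 N and kinetic friction μN both act down the slope.
So 18.5 = 16.010 + μ × 12.965, giving μ = (18.5 − 16.010) / 12.965 = 0.1921.

0.19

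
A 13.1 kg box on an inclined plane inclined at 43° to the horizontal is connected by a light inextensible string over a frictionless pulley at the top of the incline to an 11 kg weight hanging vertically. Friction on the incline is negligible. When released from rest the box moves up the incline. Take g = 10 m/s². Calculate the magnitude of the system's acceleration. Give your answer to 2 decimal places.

0.86 m/s²

For the box on the incline: the weight component along the slope is m₁g sin 43° = 13.1 × 10 × 0.6820 = 89.342 N and the normal force is N = m₁g cos 43° = 95.807 N.
Newton's second law for the box (up-slope positive): T − 89.342 = 13.1 a. For the hanging weight (downward positive): 11 × 10 − T = 11 a.
Adding the two equations eliminates T: 20.658 = 24.1 a, so a = 0.8572 m/s².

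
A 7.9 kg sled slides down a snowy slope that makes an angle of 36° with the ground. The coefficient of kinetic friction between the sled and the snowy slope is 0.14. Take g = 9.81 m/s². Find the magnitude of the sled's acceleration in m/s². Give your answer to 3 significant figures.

4.66 m/s²

Resolving the weight along the incline: the component pulling the sled down the slope is mg sin 36° = 7.9 × 9.81 × 0.5878 = 45.554 N, and the normal force is N = mg cos 36° = 7.9 × 9.81 × 0.8090 = 62.697 N.
Kinetic friction acts up the slope with magnitude f = μN = 0.14 × 62.697 = 8.778 N.
Net force along the incline is 45.554 − 8.778 = 36.776 N, so a = 36.776 / 7.9 = 4.6552 m/s².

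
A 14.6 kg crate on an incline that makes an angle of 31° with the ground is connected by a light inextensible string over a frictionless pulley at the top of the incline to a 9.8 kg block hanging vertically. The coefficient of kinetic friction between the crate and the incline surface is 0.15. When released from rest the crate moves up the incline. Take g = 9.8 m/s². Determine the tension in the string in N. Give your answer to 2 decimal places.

For the crate on the incline: the weight component along the slope is m₁g sin 31° = 14.6 × 9.8 × 0.5150 = 73.686 N and the normal force is N = m₁g cos 31° = 122.643 N.
Kinetic friction opposes the crate's motion up the incline: f = μN = 0.15 × 122.643 = 18.396 N acting down the slope.
Newton's second law for the crate (up-slope positive): T − 73.686 − 18.396 = 14.6 a. For the hanging block (downward positive): 9.8 × 9.8 − T = 9.8 a.
Adding the two equations eliminates T: 3.958 = 24.4 a, so a = 0.1622 m/s².
Then from the hanging block's equation, T = 9.8 × (9.8 − 0.1622) = 94.450 N.

94.45 N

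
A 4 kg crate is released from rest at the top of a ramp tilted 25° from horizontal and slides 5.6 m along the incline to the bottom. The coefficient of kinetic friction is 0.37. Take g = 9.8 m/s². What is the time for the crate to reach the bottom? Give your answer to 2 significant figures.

The weight component along the incline is mg sin 25° = 16.567 N and the normal force is N = mg cos 25° = 35.527 N.
Friction up the slope is f = μN = 0.37 × 35.527 = 13.145 N, so the net downslope force is 16.567 − 13.145 = 3.422 N and a = 3.422 / 4 = 0.8555 m/s².
Starting from rest, L = ½at², so t = √(2L/a) = √(2 × 5.6 / 0.8555) = 3.6183 s.

3.6 s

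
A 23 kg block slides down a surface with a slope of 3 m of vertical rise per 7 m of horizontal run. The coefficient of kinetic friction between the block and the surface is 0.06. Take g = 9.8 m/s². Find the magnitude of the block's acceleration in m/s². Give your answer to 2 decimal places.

Resolving the weight along the incline: the component pulling the block down the slope is mg sin 23.20° = 23 × 9.8 × 0.3939 = 88.785 N, and the normal force is N = mg cos 23.20° = 23 × 9.8 × 0.9191 = 207.165 N.
Kinetic friction acts up the slope with magnitude f = μN = 0.06 × 207.165 = 12.430 N.
Net force along the incline is 88.785 − 12.430 = 76.355 N, so a = 76.355 / 23 = 3.3198 m/s².

3.32 m/s²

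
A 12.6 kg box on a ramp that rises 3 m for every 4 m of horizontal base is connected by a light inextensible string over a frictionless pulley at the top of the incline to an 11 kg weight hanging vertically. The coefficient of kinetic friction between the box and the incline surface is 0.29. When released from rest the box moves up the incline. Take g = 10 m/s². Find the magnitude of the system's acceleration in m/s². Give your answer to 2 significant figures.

0.22 m/s²

For the box on the incline: the weight component along the slope is m₁g sin 36.87° = 12.6 × 10 × 0.6000 = 75.600 N and the normal force is N = m₁g cos 36.87° = 100.800 N.
Kinetic friction opposes the box's motion up the incline: f = μN = 0.29 × 100.800 = 29.232 N acting down the slope.
Newton's second law for the box (up-slope positive): T − 75.600 − 29.232 = 12.6 a. For the hanging weight (downward positive): 11 × 10 − T = 11 a.
Adding the two equations eliminates T: 5.168 = 23.6 a, so a = 0.2190 m/s².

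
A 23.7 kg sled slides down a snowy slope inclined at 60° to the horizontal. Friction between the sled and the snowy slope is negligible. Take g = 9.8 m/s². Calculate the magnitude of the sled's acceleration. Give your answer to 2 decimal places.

Resolving the weight along the incline: the component pulling the sled down the slope is mg sin 60° = 23.7 × 9.8 × 0.8660 = 201.137 N, and the normal force is N = mg cos 60° = 23.7 × 9.8 × 0.5000 = 116.130 N.
With no friction the net force along the incline is 201.137 N, so a = g sin 60° = 201.137 / 23.7 = 8.4868 m/s².

8.49 m/s²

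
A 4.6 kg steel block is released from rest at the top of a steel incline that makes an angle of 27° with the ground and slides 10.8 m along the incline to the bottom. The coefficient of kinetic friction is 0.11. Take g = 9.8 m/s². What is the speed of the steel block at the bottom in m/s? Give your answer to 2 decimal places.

The weight component along the incline is mg sin 27° = 20.466 N and the normal force is N = mg cos 27° = 40.167 N.
Friction up the slope is f = μN = 0.11 × 40.167 = 4.418 N, so the net downslope force is 20.466 − 4.418 = 16.048 N and a = 16.048 / 4.6 = 3.4887 m/s².
Starting from rest over a distance of 10.8 m, v² = 2aL = 2 × 3.4887 × 10.8 = 75.3559, so v = 8.6808 m/s.

8.68 m/s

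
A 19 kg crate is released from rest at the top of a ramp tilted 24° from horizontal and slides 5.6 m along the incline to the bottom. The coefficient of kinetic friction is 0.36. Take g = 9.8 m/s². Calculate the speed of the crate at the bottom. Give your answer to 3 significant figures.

2.92 m/s

The weight component along the incline is mg sin 24° = 75.734 N and the normal force is N = mg cos 24° = 170.102 N.
Friction up the slope is f = μN = 0.36 × 170.102 = 61.237 N, so the net downslope force is 75.734 − 61.237 = 14.497 N and a = 14.497 / 19 = 0.7630 m/s².
Starting from rest over a distance of 5.6 m, v² = 2aL = 2 × 0.7630 × 5.6 = 8.5456, so v = 2.9233 m/s.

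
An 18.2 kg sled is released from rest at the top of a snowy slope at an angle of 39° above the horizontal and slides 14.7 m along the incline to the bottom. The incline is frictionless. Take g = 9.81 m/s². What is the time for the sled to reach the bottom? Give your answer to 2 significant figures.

2.2 s

The weight component along the incline is mg sin 39° = 112.360 N and the normal force is N = mg cos 39° = 138.753 N.
With no friction, a = g sin 39° = 6.1736 m/s².
Starting from rest, L = ½at², so t = √(2L/a) = √(2 × 14.7 / 6.1736) = 2.1822 s.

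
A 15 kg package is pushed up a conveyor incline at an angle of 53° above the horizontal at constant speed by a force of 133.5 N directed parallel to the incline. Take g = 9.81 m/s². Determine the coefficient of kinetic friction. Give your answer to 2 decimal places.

0.18

At constant speed ΣF = 0 along the incline. The applied 133.5 N acts up the slope; the weight component mg sin 53° = 117.519 N and kinetic friction μN both act down the slope.
So 133.5 = 117.519 + μ × 88.557, giving μ = (133.5 − 117.519) / 88.557 = 0.1805.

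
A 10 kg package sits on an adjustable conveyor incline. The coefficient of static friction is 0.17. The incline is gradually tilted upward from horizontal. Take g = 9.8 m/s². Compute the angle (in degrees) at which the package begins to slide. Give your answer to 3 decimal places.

9.648°

At the threshold of sliding, static friction is at its maximum μ_s N and exactly balances the weight component along the incline: mg sin θ = μ_s mg cos θ.
Hence tan θ = μ_s = 0.17, so θ = arctan(0.17) = 9.6480°.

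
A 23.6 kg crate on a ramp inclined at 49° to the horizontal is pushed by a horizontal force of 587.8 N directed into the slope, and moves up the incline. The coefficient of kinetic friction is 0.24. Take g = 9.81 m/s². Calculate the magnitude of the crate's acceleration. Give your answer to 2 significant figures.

2.9 m/s²

The horizontal push has components F cos 49° = 587.8 × 0.6561 = 385.656 N up the incline and F sin 49° = 587.8 × 0.7547 = 443.613 N pressing into the surface.
The normal force is therefore N = mg cos 49° + F sin 49° = 151.898 + 443.613 = 595.511 N, and kinetic friction down the slope is μN = 0.24 × 595.511 = 142.923 N.
Along the incline: F cos 49° − mg sin 49° − μN = ma, so 385.656 − 174.725 − 142.923 = 23.6 a, giving a = 2.8817 m/s².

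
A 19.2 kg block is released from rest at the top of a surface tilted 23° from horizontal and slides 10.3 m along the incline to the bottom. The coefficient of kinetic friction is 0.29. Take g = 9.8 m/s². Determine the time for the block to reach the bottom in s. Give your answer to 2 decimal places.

4.12 s

The weight component along the incline is mg sin 23° = 73.520 N and the normal force is N = mg cos 23° = 173.202 N.
Friction up the slope is f = μN = 0.29 × 173.202 = 50.229 N, so the net downslope force is 73.520 − 50.229 = 23.291 N and a = 23.291 / 19.2 = 1.2131 m/s².
Starting from rest, L = ½at², so t = √(2L/a) = √(2 × 10.3 / 1.2131) = 4.1208 s.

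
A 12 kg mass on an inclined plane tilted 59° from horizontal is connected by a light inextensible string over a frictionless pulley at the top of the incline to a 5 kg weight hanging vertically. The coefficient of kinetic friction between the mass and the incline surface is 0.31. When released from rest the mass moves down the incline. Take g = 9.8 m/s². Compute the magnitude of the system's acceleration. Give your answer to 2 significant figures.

For the mass on the incline: the weight component along the slope is m₁g sin 59° = 12 × 9.8 × 0.8572 = 100.807 N and the normal force is N = m₁g cos 59° = 60.568 N.
Kinetic friction opposes the mass's motion down the incline: f = μN = 0.31 × 60.568 = 18.776 N acting up the slope.
Newton's second law for the mass (down-slope positive): 100.807 − 18.776 − T = 12 a. For the hanging weight (upward positive): T − 5 × 9.8 = 5 a.
Adding the two equations eliminates T: 33.031 = 17 a, so a = 1.9430 m/s².

1.9 m/s²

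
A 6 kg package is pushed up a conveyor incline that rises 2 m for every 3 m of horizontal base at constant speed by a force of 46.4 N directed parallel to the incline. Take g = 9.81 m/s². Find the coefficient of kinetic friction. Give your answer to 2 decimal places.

0.28

At constant speed ΣF = 0 along the incline. The applied 46.4 N acts up the slope; the weight component mg sin 33.69° = 32.650 N and kinetic friction μN both act down the slope.
So 46.4 = 32.650 + μ × 48.974, giving μ = (46.4 − 32.650) / 48.974 = 0.2808.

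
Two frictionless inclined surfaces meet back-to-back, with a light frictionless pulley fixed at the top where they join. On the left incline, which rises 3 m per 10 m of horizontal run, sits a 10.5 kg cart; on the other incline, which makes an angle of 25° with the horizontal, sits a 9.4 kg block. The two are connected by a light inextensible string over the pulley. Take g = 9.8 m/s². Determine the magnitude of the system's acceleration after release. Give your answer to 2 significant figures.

0.47 m/s²

Resolve each weight along its own incline: the 10.5 kg mass has component 10.5 × 9.8 × sin 16.70° = 29.568 N down its slope, and the 9.4 kg mass has 9.4 × 9.8 × sin 25° = 38.932 N down its slope.
The 9.4 kg side's 38.932 N exceeds the other side's 29.568 N, so that mass slides down and the 10.5 kg mass slides up. Taking that direction as positive, Newton's second law for the whole system gives 38.932 − 29.568 = (10.5 + 9.4) a, so a = 9.364 / 19.9 = 0.4706 m/s².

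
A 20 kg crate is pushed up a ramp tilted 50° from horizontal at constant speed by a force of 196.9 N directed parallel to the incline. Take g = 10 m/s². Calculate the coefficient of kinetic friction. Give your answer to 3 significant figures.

At constant speed ΣF = 0 along the incline. The applied 196.9 N acts up the slope; the weight component mg sin 50° = 153.209 N and kinetic friction μN both act down the slope.
So 196.9 = 153.209 + μ × 128.558, giving μ = (196.9 − 153.209) / 128.558 = 0.3399.

0.340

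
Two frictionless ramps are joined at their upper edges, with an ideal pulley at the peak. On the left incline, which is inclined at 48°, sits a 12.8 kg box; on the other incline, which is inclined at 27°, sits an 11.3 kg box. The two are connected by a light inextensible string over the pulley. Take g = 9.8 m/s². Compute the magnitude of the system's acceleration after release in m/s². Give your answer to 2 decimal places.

1.78 m/s²

Resolve each weight along its own incline: the 12.8 kg mass has component 12.8 × 9.8 × sin 48° = 93.220 N down its slope, and the 11.3 kg mass has 11.3 × 9.8 × sin 27° = 50.275 N down its slope.
The 12.8 kg side's 93.220 N exceeds the other side's 50.275 N, so that mass slides down and the 11.3 kg mass slides up. Taking that direction as positive, Newton's second law for the whole system gives 93.220 − 50.275 = (12.8 + 11.3) a, so a = 42.945 / 24.1 = 1.7820 m/s².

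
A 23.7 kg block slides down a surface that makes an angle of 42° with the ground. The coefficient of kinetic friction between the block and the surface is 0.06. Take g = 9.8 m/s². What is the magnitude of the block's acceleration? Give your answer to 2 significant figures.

Resolving the weight along the incline: the component pulling the block down the slope is mg sin 42° = 23.7 × 9.8 × 0.6691 = 155.405 N, and the normal force is N = mg cos 42° = 23.7 × 9.8 × 0.7431 = 172.592 N.
Kinetic friction acts up the slope with magnitude f = μN = 0.06 × 172.592 = 10.356 N.
Net force along the incline is 155.405 − 10.356 = 145.049 N, so a = 145.049 / 23.7 = 6.1202 m/s².

6.1 m/s²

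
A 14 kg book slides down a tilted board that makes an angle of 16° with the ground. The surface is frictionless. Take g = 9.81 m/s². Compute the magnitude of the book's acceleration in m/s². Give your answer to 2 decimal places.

2.70 m/s²

Resolving the weight along the incline: the component pulling the book down the slope is mg sin 16° = 14 × 9.81 × 0.2756 = 37.851 N, and the normal force is N = mg cos 16° = 14 × 9.81 × 0.9613 = 132.025 N.
With no friction the net force along the incline is 37.851 N, so a = g sin 16° = 37.851 / 14 = 2.7036 m/s².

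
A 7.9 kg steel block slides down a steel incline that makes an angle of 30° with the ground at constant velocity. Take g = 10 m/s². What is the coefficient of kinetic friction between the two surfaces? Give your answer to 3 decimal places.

0.577

At constant velocity the net force along the incline is zero: mg sin 30° = μ mg cos 30°.
So μ = tan 30° = 0.5000 / 0.8660 = 0.5774.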